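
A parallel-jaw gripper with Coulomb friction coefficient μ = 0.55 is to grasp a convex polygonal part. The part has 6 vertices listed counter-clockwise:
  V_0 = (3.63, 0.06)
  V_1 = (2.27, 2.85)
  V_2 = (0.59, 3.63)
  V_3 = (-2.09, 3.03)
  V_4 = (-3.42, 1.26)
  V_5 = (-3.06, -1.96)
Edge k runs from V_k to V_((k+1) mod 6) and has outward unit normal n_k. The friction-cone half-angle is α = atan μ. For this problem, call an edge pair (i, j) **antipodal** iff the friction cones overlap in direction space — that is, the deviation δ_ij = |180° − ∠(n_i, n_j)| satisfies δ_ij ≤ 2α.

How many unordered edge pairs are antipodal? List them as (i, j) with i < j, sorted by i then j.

count = 4; pairs: (0,4), (1,5), (2,5), (3,5)

α = atan 0.55 = 28.81°;  2α = 57.62°
n_0 = (+0.8989, +0.4382)
n_1 = (+0.4211, +0.9070)
n_2 = (-0.2185, +0.9758)
n_3 = (-0.7995, +0.6007)
n_4 = (-0.9938, -0.1111)
n_5 = (+0.2891, -0.9573)
  (0,1): δ = 140.89°  ·
  (0,2): δ = 103.37°  ·
  (0,3): δ = 62.91°  ·
  (0,4): δ = 19.61°  ✓
  (0,5): δ = 80.81°  ·
  (1,2): δ = 142.48°  ·
  (1,3): δ = 102.02°  ·
  (1,4): δ = 58.72°  ·
  (1,5): δ = 41.71°  ✓
  (2,3): δ = 139.54°  ·
  (2,4): δ = 96.24°  ·
  (2,5): δ = 4.18°  ✓
  (3,4): δ = 136.70°  ·
  (3,5): δ = 36.28°  ✓
  (4,5): δ = 79.58°  ·
antipodal pairs: 4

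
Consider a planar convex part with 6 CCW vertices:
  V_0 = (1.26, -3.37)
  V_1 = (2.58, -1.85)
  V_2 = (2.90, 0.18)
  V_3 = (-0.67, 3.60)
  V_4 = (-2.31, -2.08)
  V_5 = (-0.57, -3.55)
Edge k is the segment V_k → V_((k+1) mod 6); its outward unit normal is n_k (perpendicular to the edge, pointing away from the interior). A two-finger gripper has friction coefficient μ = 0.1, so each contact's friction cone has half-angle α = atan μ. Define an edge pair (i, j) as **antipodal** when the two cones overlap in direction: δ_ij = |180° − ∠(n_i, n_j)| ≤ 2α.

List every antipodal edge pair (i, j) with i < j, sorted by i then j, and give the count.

α = atan 0.1 = 5.71°;  2α = 11.42°
n_0 = (+0.7550, -0.6557)
n_1 = (+0.9878, -0.1557)
n_2 = (+0.6918, +0.7221)
n_3 = (-0.9608, +0.2774)
n_4 = (-0.6454, -0.7639)
n_5 = (+0.0979, -0.9952)
  (0,1): δ = 147.99°  ·
  (0,2): δ = 92.80°  ·
  (0,3): δ = 24.87°  ·
  (0,4): δ = 90.78°  ·
  (0,5): δ = 136.59°  ·
  (1,2): δ = 124.81°  ·
  (1,3): δ = 7.15°  ✓
  (1,4): δ = 58.77°  ·
  (1,5): δ = 104.58°  ·
  (2,3): δ = 62.33°  ·
  (2,4): δ = 3.58°  ✓
  (2,5): δ = 49.39°  ·
  (3,4): δ = 114.09°  ·
  (3,5): δ = 68.28°  ·
  (4,5): δ = 134.19°  ·
antipodal pairs: 2

count = 2; pairs: (1,3), (2,4)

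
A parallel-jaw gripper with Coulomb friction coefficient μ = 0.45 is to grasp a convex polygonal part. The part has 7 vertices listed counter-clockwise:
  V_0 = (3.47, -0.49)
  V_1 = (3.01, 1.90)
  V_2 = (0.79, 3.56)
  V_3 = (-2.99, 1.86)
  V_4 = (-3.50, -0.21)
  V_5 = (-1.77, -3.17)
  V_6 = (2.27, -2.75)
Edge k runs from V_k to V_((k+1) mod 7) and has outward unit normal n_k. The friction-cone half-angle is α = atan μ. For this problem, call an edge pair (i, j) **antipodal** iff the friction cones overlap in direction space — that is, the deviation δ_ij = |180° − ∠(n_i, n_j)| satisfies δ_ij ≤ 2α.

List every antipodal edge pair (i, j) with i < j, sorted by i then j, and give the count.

count = 7; pairs: (0,3), (0,4), (1,4), (1,5), (2,5), (2,6), (3,6)

α = atan 0.45 = 24.23°;  2α = 48.46°
n_0 = (+0.9820, +0.1890)
n_1 = (+0.5988, +0.8009)
n_2 = (-0.4102, +0.9120)
n_3 = (-0.9710, +0.2392)
n_4 = (-0.8634, -0.5046)
n_5 = (+0.1034, -0.9946)
n_6 = (+0.8832, -0.4690)
  (0,1): δ = 137.68°  ·
  (0,2): δ = 76.68°  ·
  (0,3): δ = 24.74°  ✓
  (0,4): δ = 19.41°  ✓
  (0,5): δ = 85.04°  ·
  (0,6): δ = 141.14°  ·
  (1,2): δ = 119.00°  ·
  (1,3): δ = 67.05°  ·
  (1,4): δ = 22.91°  ✓
  (1,5): δ = 42.72°  ✓
  (1,6): δ = 98.82°  ·
  (2,3): δ = 128.06°  ·
  (2,4): δ = 83.91°  ·
  (2,5): δ = 18.28°  ✓
  (2,6): δ = 37.82°  ✓
  (3,4): δ = 135.85°  ·
  (3,5): δ = 70.22°  ·
  (3,6): δ = 14.13°  ✓
  (4,5): δ = 114.37°  ·
  (4,6): δ = 58.27°  ·
  (5,6): δ = 123.90°  ·
antipodal pairs: 7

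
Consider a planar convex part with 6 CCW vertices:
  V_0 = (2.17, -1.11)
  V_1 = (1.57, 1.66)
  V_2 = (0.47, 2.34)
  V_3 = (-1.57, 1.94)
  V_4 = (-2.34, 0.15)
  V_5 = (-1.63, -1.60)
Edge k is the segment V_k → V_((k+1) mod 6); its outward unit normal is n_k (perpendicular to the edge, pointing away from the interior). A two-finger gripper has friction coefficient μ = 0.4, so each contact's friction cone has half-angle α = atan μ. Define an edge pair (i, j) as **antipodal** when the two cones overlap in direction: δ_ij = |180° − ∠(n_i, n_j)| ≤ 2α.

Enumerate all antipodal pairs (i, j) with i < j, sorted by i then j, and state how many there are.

α = atan 0.4 = 21.80°;  2α = 43.60°
n_0 = (+0.9773, +0.2117)
n_1 = (+0.5258, +0.8506)
n_2 = (-0.1924, +0.9813)
n_3 = (-0.9186, +0.3952)
n_4 = (-0.9266, -0.3760)
n_5 = (+0.1279, -0.9918)
  (0,1): δ = 133.95°  ·
  (0,2): δ = 91.13°  ·
  (0,3): δ = 35.50°  ✓
  (0,4): δ = 9.86°  ✓
  (0,5): δ = 85.13°  ·
  (1,2): δ = 137.18°  ·
  (1,3): δ = 81.55°  ·
  (1,4): δ = 36.19°  ✓
  (1,5): δ = 39.07°  ✓
  (2,3): δ = 124.37°  ·
  (2,4): δ = 79.01°  ·
  (2,5): δ = 3.75°  ✓
  (3,4): δ = 134.64°  ·
  (3,5): δ = 59.38°  ·
  (4,5): δ = 104.74°  ·
antipodal pairs: 5

count = 5; pairs: (0,3), (0,4), (1,4), (1,5), (2,5)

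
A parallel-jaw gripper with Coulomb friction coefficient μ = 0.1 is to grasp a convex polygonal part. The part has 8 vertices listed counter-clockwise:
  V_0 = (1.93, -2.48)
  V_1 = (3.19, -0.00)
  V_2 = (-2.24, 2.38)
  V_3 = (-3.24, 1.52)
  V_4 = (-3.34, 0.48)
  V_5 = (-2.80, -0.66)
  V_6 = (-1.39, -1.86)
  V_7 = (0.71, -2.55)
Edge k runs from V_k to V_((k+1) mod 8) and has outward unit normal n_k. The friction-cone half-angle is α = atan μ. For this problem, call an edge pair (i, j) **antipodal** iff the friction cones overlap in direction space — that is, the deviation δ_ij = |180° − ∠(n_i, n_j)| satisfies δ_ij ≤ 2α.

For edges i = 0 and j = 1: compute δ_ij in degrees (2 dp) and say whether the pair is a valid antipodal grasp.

α = atan 0.1 = 5.71°;  2α = 11.42°
edge 0: e_0 = (+1.26, +2.48);  n_0 = (+0.8915, -0.4530)
edge 1: e_1 = (-5.43, +2.38);  n_1 = (+0.4014, +0.9159)
∠(n_0, n_1) = 93.27°
δ = |180° − 93.27°| = 86.73°
86.73° > 2α = 11.42°  →  invalid

δ = 86.73°, invalid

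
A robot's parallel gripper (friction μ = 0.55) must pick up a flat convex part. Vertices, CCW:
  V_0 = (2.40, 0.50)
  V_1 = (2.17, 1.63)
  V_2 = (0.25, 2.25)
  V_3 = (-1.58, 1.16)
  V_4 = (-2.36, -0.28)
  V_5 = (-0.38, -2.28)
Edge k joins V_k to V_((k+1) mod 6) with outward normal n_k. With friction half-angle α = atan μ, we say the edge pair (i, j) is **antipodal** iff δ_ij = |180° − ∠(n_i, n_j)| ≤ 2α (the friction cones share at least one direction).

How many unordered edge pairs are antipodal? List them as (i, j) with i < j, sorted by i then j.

α = atan 0.55 = 28.81°;  2α = 57.62°
n_0 = (+0.9799, +0.1995)
n_1 = (+0.3073, +0.9516)
n_2 = (-0.5117, +0.8591)
n_3 = (-0.8793, +0.4763)
n_4 = (-0.7107, -0.7035)
n_5 = (+0.7071, -0.7071)
  (0,1): δ = 119.40°  ·
  (0,2): δ = 70.73°  ·
  (0,3): δ = 39.95°  ✓
  (0,4): δ = 33.21°  ✓
  (0,5): δ = 123.50°  ·
  (1,2): δ = 131.32°  ·
  (1,3): δ = 100.55°  ·
  (1,4): δ = 27.39°  ✓
  (1,5): δ = 62.90°  ·
  (2,3): δ = 149.22°  ·
  (2,4): δ = 76.07°  ·
  (2,5): δ = 14.22°  ✓
  (3,4): δ = 106.84°  ·
  (3,5): δ = 16.56°  ✓
  (4,5): δ = 89.71°  ·
antipodal pairs: 5

count = 5; pairs: (0,3), (0,4), (1,4), (2,5), (3,5)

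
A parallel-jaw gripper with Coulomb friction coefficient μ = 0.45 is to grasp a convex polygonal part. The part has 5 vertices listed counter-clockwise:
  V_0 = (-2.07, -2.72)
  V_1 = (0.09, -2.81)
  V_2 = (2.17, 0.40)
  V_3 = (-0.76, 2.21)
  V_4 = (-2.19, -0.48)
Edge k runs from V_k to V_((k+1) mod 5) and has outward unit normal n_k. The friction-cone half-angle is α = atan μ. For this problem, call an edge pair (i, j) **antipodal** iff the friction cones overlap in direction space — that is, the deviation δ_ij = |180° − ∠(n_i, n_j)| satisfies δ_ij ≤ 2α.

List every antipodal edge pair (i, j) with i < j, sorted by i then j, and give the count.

count = 3; pairs: (0,2), (1,3), (1,4)

α = atan 0.45 = 24.23°;  2α = 48.46°
n_0 = (-0.0416, -0.9991)
n_1 = (+0.8392, -0.5438)
n_2 = (+0.5256, +0.8508)
n_3 = (-0.8830, +0.4694)
n_4 = (-0.9986, -0.0535)
  (0,1): δ = 120.56°  ·
  (0,2): δ = 29.32°  ✓
  (0,3): δ = 64.39°  ·
  (0,4): δ = 95.45°  ·
  (1,2): δ = 88.76°  ·
  (1,3): δ = 4.95°  ✓
  (1,4): δ = 36.01°  ✓
  (2,3): δ = 86.29°  ·
  (2,4): δ = 55.23°  ·
  (3,4): δ = 148.94°  ·
antipodal pairs: 3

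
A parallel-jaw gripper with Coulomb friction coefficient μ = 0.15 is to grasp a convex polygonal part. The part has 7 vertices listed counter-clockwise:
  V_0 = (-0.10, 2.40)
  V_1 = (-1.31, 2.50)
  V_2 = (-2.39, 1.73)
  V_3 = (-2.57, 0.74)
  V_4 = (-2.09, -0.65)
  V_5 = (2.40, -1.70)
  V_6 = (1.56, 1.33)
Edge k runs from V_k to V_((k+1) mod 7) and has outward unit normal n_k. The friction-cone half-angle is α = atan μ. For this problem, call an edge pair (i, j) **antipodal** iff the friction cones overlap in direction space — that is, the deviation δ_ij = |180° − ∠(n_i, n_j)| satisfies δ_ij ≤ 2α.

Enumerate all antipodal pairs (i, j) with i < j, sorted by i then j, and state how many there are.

α = atan 0.15 = 8.53°;  2α = 17.06°
n_0 = (+0.0824, +0.9966)
n_1 = (-0.5805, +0.8142)
n_2 = (-0.9839, +0.1789)
n_3 = (-0.9452, -0.3264)
n_4 = (-0.2277, -0.9737)
n_5 = (+0.9637, +0.2672)
n_6 = (+0.5418, +0.8405)
  (0,1): δ = 139.79°  ·
  (0,2): δ = 95.58°  ·
  (0,3): δ = 66.22°  ·
  (0,4): δ = 8.44°  ✓
  (0,5): δ = 110.22°  ·
  (0,6): δ = 151.92°  ·
  (1,2): δ = 135.79°  ·
  (1,3): δ = 106.44°  ·
  (1,4): δ = 48.65°  ·
  (1,5): δ = 70.01°  ·
  (1,6): δ = 111.71°  ·
  (2,3): δ = 150.64°  ·
  (2,4): δ = 92.86°  ·
  (2,5): δ = 25.80°  ·
  (2,6): δ = 67.50°  ·
  (3,4): δ = 122.21°  ·
  (3,5): δ = 3.56°  ✓
  (3,6): δ = 38.14°  ·
  (4,5): δ = 61.34°  ·
  (4,6): δ = 19.64°  ·
  (5,6): δ = 138.30°  ·
antipodal pairs: 2

count = 2; pairs: (0,4), (3,5)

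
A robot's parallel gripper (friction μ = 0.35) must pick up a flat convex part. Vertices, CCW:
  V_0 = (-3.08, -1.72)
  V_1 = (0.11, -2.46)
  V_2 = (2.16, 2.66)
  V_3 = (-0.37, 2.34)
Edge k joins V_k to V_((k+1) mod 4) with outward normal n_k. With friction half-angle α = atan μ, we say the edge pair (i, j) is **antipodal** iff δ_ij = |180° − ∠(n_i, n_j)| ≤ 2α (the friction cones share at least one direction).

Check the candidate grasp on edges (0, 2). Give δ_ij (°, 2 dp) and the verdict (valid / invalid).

δ = 20.27°, valid

α = atan 0.35 = 19.29°;  2α = 38.58°
edge 0: e_0 = (+3.19, -0.74);  n_0 = (-0.2260, -0.9741)
edge 2: e_2 = (-2.53, -0.32);  n_2 = (-0.1255, +0.9921)
∠(n_0, n_2) = 159.73°
δ = |180° − 159.73°| = 20.27°
20.27° ≤ 2α = 38.58°  →  valid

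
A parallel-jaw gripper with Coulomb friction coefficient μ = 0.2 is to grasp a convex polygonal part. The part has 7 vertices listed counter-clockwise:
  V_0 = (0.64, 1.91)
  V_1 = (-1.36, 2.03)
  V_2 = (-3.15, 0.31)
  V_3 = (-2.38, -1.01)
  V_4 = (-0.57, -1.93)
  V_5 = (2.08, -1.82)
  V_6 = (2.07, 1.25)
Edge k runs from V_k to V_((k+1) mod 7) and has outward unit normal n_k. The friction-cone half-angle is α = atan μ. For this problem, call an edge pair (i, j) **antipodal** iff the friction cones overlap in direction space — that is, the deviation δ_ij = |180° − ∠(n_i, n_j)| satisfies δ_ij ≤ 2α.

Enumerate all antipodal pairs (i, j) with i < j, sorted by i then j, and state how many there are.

count = 2; pairs: (0,4), (3,6)

α = atan 0.2 = 11.31°;  2α = 22.62°
n_0 = (+0.0599, +0.9982)
n_1 = (-0.6929, +0.7211)
n_2 = (-0.8638, -0.5039)
n_3 = (-0.4531, -0.8915)
n_4 = (+0.0415, -0.9991)
n_5 = (+1.0000, +0.0033)
n_6 = (+0.4191, +0.9080)
  (0,1): δ = 132.71°  ·
  (0,2): δ = 56.31°  ·
  (0,3): δ = 23.51°  ·
  (0,4): δ = 5.81°  ✓
  (0,5): δ = 93.62°  ·
  (0,6): δ = 158.66°  ·
  (1,2): δ = 103.60°  ·
  (1,3): δ = 70.80°  ·
  (1,4): δ = 41.48°  ·
  (1,5): δ = 46.33°  ·
  (1,6): δ = 111.37°  ·
  (2,3): δ = 147.20°  ·
  (2,4): δ = 117.88°  ·
  (2,5): δ = 30.07°  ·
  (2,6): δ = 34.97°  ·
  (3,4): δ = 150.68°  ·
  (3,5): δ = 62.87°  ·
  (3,6): δ = 2.17°  ✓
  (4,5): δ = 92.19°  ·
  (4,6): δ = 27.15°  ·
  (5,6): δ = 114.96°  ·
antipodal pairs: 2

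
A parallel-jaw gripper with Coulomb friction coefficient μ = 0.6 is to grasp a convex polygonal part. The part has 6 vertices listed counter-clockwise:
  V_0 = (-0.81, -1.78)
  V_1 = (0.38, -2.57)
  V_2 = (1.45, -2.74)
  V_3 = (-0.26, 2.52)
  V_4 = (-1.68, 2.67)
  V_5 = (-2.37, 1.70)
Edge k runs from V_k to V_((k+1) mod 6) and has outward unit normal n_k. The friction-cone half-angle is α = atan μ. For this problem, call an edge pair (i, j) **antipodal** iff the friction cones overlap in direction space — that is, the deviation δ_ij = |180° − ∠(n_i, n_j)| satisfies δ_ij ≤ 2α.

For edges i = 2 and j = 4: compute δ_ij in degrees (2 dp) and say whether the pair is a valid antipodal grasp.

α = atan 0.6 = 30.96°;  2α = 61.93°
edge 2: e_2 = (-1.71, +5.26);  n_2 = (+0.9510, +0.3092)
edge 4: e_4 = (-0.69, -0.97);  n_4 = (-0.8149, +0.5796)
∠(n_2, n_4) = 126.57°
δ = |180° − 126.57°| = 53.43°
53.43° ≤ 2α = 61.93°  →  valid

δ = 53.43°, valid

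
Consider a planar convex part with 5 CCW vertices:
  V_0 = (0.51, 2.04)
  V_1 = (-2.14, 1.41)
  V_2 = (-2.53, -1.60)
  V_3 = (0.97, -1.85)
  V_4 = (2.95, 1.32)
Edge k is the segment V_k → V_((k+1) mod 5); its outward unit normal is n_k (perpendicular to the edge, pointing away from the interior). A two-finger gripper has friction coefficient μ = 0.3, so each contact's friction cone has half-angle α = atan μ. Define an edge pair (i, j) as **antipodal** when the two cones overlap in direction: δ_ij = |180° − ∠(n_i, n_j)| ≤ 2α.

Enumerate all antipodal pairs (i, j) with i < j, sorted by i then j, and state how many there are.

α = atan 0.3 = 16.70°;  2α = 33.40°
n_0 = (-0.2313, +0.9729)
n_1 = (-0.9917, +0.1285)
n_2 = (-0.0712, -0.9975)
n_3 = (+0.8481, -0.5298)
n_4 = (+0.2830, +0.9591)
  (0,1): δ = 110.76°  ·
  (0,2): δ = 17.46°  ✓
  (0,3): δ = 44.64°  ·
  (0,4): δ = 150.19°  ·
  (1,2): δ = 86.70°  ·
  (1,3): δ = 24.61°  ✓
  (1,4): δ = 80.94°  ·
  (2,3): δ = 117.90°  ·
  (2,4): δ = 12.35°  ✓
  (3,4): δ = 74.45°  ·
antipodal pairs: 3

count = 3; pairs: (0,2), (1,3), (2,4)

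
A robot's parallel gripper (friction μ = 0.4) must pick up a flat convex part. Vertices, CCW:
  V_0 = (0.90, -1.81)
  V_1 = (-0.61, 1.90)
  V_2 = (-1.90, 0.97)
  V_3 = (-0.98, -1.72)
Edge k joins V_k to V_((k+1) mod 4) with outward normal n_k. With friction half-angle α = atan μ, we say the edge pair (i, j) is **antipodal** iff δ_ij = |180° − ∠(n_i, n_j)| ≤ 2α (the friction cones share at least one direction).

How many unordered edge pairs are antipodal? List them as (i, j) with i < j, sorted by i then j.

α = atan 0.4 = 21.80°;  2α = 43.60°
n_0 = (+0.9262, +0.3770)
n_1 = (-0.5848, +0.8112)
n_2 = (-0.9462, -0.3236)
n_3 = (-0.0478, -0.9989)
  (0,1): δ = 76.36°  ·
  (0,2): δ = 3.27°  ✓
  (0,3): δ = 65.11°  ·
  (1,2): δ = 106.91°  ·
  (1,3): δ = 38.53°  ✓
  (2,3): δ = 111.62°  ·
antipodal pairs: 2

count = 2; pairs: (0,2), (1,3)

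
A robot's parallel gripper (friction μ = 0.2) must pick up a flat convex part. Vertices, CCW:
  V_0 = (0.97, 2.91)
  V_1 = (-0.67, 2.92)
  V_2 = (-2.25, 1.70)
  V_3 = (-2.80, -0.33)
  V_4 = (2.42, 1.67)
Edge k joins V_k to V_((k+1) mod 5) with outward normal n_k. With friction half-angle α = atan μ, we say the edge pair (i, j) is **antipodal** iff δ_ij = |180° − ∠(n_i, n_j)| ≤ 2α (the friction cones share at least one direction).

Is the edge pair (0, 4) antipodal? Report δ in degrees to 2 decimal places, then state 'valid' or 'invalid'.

δ = 139.81°, invalid

α = atan 0.2 = 11.31°;  2α = 22.62°
edge 0: e_0 = (-1.64, +0.01);  n_0 = (+0.0061, +1.0000)
edge 4: e_4 = (-1.45, +1.24);  n_4 = (+0.6499, +0.7600)
∠(n_0, n_4) = 40.19°
δ = |180° − 40.19°| = 139.81°
139.81° > 2α = 22.62°  →  invalid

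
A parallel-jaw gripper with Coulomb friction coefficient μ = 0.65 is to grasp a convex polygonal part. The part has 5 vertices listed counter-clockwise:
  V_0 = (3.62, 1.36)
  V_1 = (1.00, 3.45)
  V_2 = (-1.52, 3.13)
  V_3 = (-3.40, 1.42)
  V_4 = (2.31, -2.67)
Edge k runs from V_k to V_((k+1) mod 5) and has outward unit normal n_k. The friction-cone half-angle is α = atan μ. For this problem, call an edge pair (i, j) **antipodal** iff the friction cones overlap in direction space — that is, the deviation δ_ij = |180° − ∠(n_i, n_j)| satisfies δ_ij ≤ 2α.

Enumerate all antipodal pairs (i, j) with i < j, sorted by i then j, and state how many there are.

count = 4; pairs: (0,3), (1,3), (1,4), (2,4)

α = atan 0.65 = 33.02°;  2α = 66.05°
n_0 = (+0.6236, +0.7817)
n_1 = (-0.1260, +0.9920)
n_2 = (-0.6729, +0.7398)
n_3 = (-0.5823, -0.8130)
n_4 = (+0.9510, -0.3091)
  (0,1): δ = 134.18°  ·
  (0,2): δ = 99.13°  ·
  (0,3): δ = 2.97°  ✓
  (0,4): δ = 110.57°  ·
  (1,2): δ = 144.95°  ·
  (1,3): δ = 42.85°  ✓
  (1,4): δ = 64.76°  ✓
  (2,3): δ = 77.90°  ·
  (2,4): δ = 29.70°  ✓
  (3,4): δ = 72.39°  ·
antipodal pairs: 4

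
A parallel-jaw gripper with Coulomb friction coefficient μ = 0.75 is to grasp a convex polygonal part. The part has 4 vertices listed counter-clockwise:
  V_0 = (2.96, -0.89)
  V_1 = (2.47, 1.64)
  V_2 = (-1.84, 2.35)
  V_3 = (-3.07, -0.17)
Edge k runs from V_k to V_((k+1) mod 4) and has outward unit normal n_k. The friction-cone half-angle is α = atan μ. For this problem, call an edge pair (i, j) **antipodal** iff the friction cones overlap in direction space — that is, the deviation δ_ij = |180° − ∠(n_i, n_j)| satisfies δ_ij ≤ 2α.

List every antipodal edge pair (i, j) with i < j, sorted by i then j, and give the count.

count = 4; pairs: (0,2), (0,3), (1,3), (2,3)

α = atan 0.75 = 36.87°;  2α = 73.74°
n_0 = (+0.9818, +0.1901)
n_1 = (+0.1625, +0.9867)
n_2 = (-0.8987, +0.4386)
n_3 = (-0.1186, -0.9929)
  (0,1): δ = 110.32°  ·
  (0,2): δ = 36.98°  ✓
  (0,3): δ = 72.23°  ✓
  (1,2): δ = 106.66°  ·
  (1,3): δ = 2.55°  ✓
  (2,3): δ = 70.79°  ✓
antipodal pairs: 4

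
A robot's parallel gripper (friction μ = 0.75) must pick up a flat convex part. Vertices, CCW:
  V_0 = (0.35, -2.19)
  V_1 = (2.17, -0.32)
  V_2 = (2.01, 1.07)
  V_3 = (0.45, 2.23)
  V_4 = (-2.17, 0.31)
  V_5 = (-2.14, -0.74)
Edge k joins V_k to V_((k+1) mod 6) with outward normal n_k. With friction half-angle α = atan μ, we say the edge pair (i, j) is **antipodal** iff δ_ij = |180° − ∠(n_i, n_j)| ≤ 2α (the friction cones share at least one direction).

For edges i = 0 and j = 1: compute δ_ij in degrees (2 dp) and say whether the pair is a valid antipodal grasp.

α = atan 0.75 = 36.87°;  2α = 73.74°
edge 0: e_0 = (+1.82, +1.87);  n_0 = (+0.7166, -0.6975)
edge 1: e_1 = (-0.16, +1.39);  n_1 = (+0.9934, +0.1144)
∠(n_0, n_1) = 50.79°
δ = |180° − 50.79°| = 129.21°
129.21° > 2α = 73.74°  →  invalid

δ = 129.21°, invalid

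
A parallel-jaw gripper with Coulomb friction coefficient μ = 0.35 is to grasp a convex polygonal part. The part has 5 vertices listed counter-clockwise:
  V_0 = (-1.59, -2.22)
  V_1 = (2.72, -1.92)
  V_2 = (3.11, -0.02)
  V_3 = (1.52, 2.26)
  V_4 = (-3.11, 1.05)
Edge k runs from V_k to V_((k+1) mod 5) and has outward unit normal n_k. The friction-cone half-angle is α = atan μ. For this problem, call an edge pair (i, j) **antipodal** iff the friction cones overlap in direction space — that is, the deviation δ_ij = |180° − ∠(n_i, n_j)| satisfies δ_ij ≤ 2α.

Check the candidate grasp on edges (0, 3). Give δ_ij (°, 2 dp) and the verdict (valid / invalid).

δ = 10.66°, valid

α = atan 0.35 = 19.29°;  2α = 38.58°
edge 0: e_0 = (+4.31, +0.30);  n_0 = (+0.0694, -0.9976)
edge 3: e_3 = (-4.63, -1.21);  n_3 = (-0.2528, +0.9675)
∠(n_0, n_3) = 169.34°
δ = |180° − 169.34°| = 10.66°
10.66° ≤ 2α = 38.58°  →  valid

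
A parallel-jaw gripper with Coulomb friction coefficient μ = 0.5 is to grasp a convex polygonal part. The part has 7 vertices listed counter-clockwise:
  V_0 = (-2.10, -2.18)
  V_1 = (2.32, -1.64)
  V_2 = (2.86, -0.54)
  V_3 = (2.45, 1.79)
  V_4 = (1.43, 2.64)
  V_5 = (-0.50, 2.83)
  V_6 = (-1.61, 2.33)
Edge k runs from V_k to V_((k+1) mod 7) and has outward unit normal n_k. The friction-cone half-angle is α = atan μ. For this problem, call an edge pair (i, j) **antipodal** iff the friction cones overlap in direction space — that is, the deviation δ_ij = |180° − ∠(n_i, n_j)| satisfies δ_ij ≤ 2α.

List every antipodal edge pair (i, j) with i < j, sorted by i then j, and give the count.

α = atan 0.5 = 26.57°;  2α = 53.13°
n_0 = (+0.1213, -0.9926)
n_1 = (+0.8977, -0.4407)
n_2 = (+0.9849, +0.1733)
n_3 = (+0.6402, +0.7682)
n_4 = (+0.0980, +0.9952)
n_5 = (-0.4107, +0.9118)
n_6 = (-0.9941, +0.1080)
  (0,1): δ = 123.11°  ·
  (0,2): δ = 86.99°  ·
  (0,3): δ = 46.77°  ✓
  (0,4): δ = 12.59°  ✓
  (0,5): δ = 17.28°  ✓
  (0,6): δ = 76.83°  ·
  (1,2): δ = 143.87°  ·
  (1,3): δ = 103.66°  ·
  (1,4): δ = 69.48°  ·
  (1,5): δ = 39.60°  ✓
  (1,6): δ = 19.95°  ✓
  (2,3): δ = 139.79°  ·
  (2,4): δ = 105.60°  ·
  (2,5): δ = 75.73°  ·
  (2,6): δ = 16.18°  ✓
  (3,4): δ = 145.82°  ·
  (3,5): δ = 115.95°  ·
  (3,6): δ = 56.40°  ·
  (4,5): δ = 150.13°  ·
  (4,6): δ = 90.58°  ·
  (5,6): δ = 120.45°  ·
antipodal pairs: 6

count = 6; pairs: (0,3), (0,4), (0,5), (1,5), (1,6), (2,6)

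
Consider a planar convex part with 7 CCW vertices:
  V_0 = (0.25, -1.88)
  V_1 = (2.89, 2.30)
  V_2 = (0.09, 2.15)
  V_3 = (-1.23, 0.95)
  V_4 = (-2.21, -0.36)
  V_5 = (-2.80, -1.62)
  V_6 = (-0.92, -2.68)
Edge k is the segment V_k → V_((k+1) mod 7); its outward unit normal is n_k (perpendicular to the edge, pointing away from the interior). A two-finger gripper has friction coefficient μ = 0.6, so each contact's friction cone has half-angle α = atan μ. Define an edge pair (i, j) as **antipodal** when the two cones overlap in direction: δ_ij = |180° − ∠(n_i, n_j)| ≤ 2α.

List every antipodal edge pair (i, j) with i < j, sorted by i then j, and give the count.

α = atan 0.6 = 30.96°;  2α = 61.93°
n_0 = (+0.8455, -0.5340)
n_1 = (-0.0535, +0.9986)
n_2 = (-0.6727, +0.7399)
n_3 = (-0.8007, +0.5990)
n_4 = (-0.9056, +0.4241)
n_5 = (-0.4911, -0.8711)
n_6 = (+0.5644, -0.8255)
  (0,1): δ = 54.66°  ✓
  (0,2): δ = 15.45°  ✓
  (0,3): δ = 4.52°  ✓
  (0,4): δ = 7.18°  ✓
  (0,5): δ = 92.86°  ·
  (0,6): δ = 156.64°  ·
  (1,2): δ = 140.79°  ·
  (1,3): δ = 129.87°  ·
  (1,4): δ = 118.16°  ·
  (1,5): δ = 32.48°  ✓
  (1,6): δ = 31.30°  ✓
  (2,3): δ = 169.07°  ·
  (2,4): δ = 157.37°  ·
  (2,5): δ = 71.69°  ·
  (2,6): δ = 7.91°  ✓
  (3,4): δ = 168.29°  ·
  (3,5): δ = 82.62°  ·
  (3,6): δ = 18.84°  ✓
  (4,5): δ = 94.32°  ·
  (4,6): δ = 30.55°  ✓
  (5,6): δ = 116.22°  ·
antipodal pairs: 9

count = 9; pairs: (0,1), (0,2), (0,3), (0,4), (1,5), (1,6), (2,6), (3,6), (4,6)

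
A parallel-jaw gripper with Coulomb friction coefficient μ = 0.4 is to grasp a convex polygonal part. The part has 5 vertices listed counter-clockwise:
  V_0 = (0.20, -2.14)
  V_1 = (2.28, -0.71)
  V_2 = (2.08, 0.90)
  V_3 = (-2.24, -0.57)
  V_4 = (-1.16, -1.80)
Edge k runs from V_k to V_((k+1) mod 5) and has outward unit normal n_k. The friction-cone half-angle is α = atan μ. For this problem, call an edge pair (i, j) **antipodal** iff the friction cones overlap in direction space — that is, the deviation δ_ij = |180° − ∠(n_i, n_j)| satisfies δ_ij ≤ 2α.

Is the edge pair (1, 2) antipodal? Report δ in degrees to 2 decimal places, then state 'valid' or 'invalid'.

α = atan 0.4 = 21.80°;  2α = 43.60°
edge 1: e_1 = (-0.20, +1.61);  n_1 = (+0.9924, +0.1233)
edge 2: e_2 = (-4.32, -1.47);  n_2 = (-0.3221, +0.9467)
∠(n_1, n_2) = 101.71°
δ = |180° − 101.71°| = 78.29°
78.29° > 2α = 43.60°  →  invalid

δ = 78.29°, invalid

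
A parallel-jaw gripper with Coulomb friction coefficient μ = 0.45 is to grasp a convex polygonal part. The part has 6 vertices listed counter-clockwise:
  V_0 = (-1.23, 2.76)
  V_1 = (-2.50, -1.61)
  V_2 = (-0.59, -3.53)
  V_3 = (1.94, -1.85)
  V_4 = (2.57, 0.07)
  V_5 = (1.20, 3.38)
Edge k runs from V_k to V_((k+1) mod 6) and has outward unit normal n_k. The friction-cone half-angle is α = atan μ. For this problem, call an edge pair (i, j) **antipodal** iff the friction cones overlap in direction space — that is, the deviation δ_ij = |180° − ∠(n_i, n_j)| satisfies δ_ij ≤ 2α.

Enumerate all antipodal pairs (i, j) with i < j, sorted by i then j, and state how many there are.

count = 5; pairs: (0,2), (0,3), (0,4), (1,4), (2,5)

α = atan 0.45 = 24.23°;  2α = 48.46°
n_0 = (-0.9603, +0.2791)
n_1 = (-0.7090, -0.7053)
n_2 = (+0.5532, -0.8331)
n_3 = (+0.9502, -0.3118)
n_4 = (+0.9240, +0.3824)
n_5 = (-0.2472, +0.9690)
  (0,1): δ = 118.94°  ·
  (0,2): δ = 40.21°  ✓
  (0,3): δ = 1.96°  ✓
  (0,4): δ = 38.69°  ✓
  (0,5): δ = 120.52°  ·
  (1,2): δ = 101.26°  ·
  (1,3): δ = 63.02°  ·
  (1,4): δ = 22.37°  ✓
  (1,5): δ = 59.46°  ·
  (2,3): δ = 141.75°  ·
  (2,4): δ = 101.10°  ·
  (2,5): δ = 19.27°  ✓
  (3,4): δ = 139.35°  ·
  (3,5): δ = 57.52°  ·
  (4,5): δ = 98.17°  ·
antipodal pairs: 5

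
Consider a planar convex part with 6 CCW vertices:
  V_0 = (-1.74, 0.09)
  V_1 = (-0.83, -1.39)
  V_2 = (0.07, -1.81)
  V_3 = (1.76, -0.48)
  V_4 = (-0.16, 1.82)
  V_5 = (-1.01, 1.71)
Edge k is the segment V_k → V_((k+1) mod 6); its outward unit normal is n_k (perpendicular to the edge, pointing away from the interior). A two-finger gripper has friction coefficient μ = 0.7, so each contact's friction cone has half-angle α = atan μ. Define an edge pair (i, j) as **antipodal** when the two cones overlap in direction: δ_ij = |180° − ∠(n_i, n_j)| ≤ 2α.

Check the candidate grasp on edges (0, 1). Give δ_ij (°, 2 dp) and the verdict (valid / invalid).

α = atan 0.7 = 34.99°;  2α = 69.98°
edge 0: e_0 = (+0.91, -1.48);  n_0 = (-0.8519, -0.5238)
edge 1: e_1 = (+0.90, -0.42);  n_1 = (-0.4229, -0.9062)
∠(n_0, n_1) = 33.40°
δ = |180° − 33.40°| = 146.60°
146.60° > 2α = 69.98°  →  invalid

δ = 146.60°, invalid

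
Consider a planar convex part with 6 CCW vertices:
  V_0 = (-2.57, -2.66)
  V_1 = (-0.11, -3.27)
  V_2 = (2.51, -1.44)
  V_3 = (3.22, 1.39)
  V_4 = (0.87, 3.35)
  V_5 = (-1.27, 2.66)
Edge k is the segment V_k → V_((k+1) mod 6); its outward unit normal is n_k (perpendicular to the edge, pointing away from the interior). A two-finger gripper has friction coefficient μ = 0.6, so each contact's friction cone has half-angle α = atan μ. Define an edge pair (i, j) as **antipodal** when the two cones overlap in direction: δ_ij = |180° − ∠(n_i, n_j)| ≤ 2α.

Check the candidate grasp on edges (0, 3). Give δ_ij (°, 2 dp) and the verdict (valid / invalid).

δ = 25.90°, valid

α = atan 0.6 = 30.96°;  2α = 61.93°
edge 0: e_0 = (+2.46, -0.61);  n_0 = (-0.2407, -0.9706)
edge 3: e_3 = (-2.35, +1.96);  n_3 = (+0.6405, +0.7680)
∠(n_0, n_3) = 154.10°
δ = |180° − 154.10°| = 25.90°
25.90° ≤ 2α = 61.93°  →  valid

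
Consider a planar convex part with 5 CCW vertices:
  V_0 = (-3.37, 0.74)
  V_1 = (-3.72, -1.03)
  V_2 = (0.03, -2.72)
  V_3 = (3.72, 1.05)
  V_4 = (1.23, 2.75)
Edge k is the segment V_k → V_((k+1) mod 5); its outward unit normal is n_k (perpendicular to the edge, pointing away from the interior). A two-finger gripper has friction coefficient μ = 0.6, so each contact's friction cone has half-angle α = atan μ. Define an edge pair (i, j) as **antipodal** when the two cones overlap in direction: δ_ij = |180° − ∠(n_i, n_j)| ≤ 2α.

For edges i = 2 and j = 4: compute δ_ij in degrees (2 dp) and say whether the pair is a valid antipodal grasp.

α = atan 0.6 = 30.96°;  2α = 61.93°
edge 2: e_2 = (+3.69, +3.77);  n_2 = (+0.7146, -0.6995)
edge 4: e_4 = (-4.60, -2.01);  n_4 = (-0.4004, +0.9163)
∠(n_2, n_4) = 157.99°
δ = |180° − 157.99°| = 22.01°
22.01° ≤ 2α = 61.93°  →  valid

δ = 22.01°, valid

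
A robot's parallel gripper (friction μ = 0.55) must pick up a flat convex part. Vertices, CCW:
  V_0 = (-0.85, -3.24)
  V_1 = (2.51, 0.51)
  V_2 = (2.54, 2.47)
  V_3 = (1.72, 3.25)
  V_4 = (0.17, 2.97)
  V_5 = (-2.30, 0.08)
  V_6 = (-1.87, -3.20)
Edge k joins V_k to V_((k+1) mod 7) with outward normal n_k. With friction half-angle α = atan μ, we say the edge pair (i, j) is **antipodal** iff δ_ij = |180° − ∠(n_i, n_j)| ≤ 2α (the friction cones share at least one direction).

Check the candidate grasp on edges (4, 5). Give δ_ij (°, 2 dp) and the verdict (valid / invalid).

α = atan 0.55 = 28.81°;  2α = 57.62°
edge 4: e_4 = (-2.47, -2.89);  n_4 = (-0.7602, +0.6497)
edge 5: e_5 = (+0.43, -3.28);  n_5 = (-0.9915, -0.1300)
∠(n_4, n_5) = 47.99°
δ = |180° − 47.99°| = 132.01°
132.01° > 2α = 57.62°  →  invalid

δ = 132.01°, invalid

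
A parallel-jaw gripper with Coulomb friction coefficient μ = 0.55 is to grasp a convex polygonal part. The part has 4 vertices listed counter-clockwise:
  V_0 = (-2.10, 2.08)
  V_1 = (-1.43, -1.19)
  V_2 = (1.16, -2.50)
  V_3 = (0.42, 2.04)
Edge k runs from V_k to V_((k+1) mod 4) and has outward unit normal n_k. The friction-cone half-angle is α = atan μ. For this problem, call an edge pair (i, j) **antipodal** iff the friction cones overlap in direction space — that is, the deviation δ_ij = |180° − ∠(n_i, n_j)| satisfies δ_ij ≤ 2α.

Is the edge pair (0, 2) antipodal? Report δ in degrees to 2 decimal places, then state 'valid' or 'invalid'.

α = atan 0.55 = 28.81°;  2α = 57.62°
edge 0: e_0 = (+0.67, -3.27);  n_0 = (-0.9796, -0.2007)
edge 2: e_2 = (-0.74, +4.54);  n_2 = (+0.9870, +0.1609)
∠(n_0, n_2) = 177.68°
δ = |180° − 177.68°| = 2.32°
2.32° ≤ 2α = 57.62°  →  valid

δ = 2.32°, valid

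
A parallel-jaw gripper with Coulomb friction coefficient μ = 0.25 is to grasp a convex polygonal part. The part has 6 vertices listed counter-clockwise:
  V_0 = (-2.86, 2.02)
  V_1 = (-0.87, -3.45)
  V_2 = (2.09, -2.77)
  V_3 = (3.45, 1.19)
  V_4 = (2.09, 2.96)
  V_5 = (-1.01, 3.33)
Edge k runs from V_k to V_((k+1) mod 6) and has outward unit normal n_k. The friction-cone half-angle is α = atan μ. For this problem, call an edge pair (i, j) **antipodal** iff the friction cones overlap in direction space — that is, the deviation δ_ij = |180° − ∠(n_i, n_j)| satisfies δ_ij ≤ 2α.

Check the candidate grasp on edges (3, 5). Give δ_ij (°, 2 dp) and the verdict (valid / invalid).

δ = 92.23°, invalid

α = atan 0.25 = 14.04°;  2α = 28.07°
edge 3: e_3 = (-1.36, +1.77);  n_3 = (+0.7930, +0.6093)
edge 5: e_5 = (-1.85, -1.31);  n_5 = (-0.5779, +0.8161)
∠(n_3, n_5) = 87.77°
δ = |180° − 87.77°| = 92.23°
92.23° > 2α = 28.07°  →  invalid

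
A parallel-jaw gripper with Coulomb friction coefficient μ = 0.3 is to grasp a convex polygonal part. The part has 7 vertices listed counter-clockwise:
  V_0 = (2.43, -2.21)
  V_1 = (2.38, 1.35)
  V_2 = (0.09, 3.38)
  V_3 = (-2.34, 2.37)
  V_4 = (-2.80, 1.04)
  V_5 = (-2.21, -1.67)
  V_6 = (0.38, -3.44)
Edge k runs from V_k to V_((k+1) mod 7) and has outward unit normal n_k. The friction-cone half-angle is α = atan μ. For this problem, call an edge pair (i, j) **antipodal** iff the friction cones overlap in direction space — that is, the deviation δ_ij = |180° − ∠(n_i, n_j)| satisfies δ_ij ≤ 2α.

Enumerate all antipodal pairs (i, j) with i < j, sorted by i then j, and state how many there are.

count = 4; pairs: (0,3), (0,4), (1,5), (2,6)

α = atan 0.3 = 16.70°;  2α = 33.40°
n_0 = (+0.9999, +0.0140)
n_1 = (+0.6633, +0.7483)
n_2 = (-0.3838, +0.9234)
n_3 = (-0.9451, +0.3269)
n_4 = (-0.9771, -0.2127)
n_5 = (-0.5642, -0.8256)
n_6 = (+0.5145, -0.8575)
  (0,1): δ = 132.36°  ·
  (0,2): δ = 68.24°  ·
  (0,3): δ = 19.88°  ✓
  (0,4): δ = 11.48°  ✓
  (0,5): δ = 54.85°  ·
  (0,6): δ = 120.16°  ·
  (1,2): δ = 115.87°  ·
  (1,3): δ = 67.52°  ·
  (1,4): δ = 36.16°  ·
  (1,5): δ = 7.21°  ✓
  (1,6): δ = 72.52°  ·
  (2,3): δ = 131.65°  ·
  (2,4): δ = 100.29°  ·
  (2,5): δ = 56.92°  ·
  (2,6): δ = 8.39°  ✓
  (3,4): δ = 148.64°  ·
  (3,5): δ = 105.27°  ·
  (3,6): δ = 39.96°  ·
  (4,5): δ = 136.63°  ·
  (4,6): δ = 71.32°  ·
  (5,6): δ = 114.69°  ·
antipodal pairs: 4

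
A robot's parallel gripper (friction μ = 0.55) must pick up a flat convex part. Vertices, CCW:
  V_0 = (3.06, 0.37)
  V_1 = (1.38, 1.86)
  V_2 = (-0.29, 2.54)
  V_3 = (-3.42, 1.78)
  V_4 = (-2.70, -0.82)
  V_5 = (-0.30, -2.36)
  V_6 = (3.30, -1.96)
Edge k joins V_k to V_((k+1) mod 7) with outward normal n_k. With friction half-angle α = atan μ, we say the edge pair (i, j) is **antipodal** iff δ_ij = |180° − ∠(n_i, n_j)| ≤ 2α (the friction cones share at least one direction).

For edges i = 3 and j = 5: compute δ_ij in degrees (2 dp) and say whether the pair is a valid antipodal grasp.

α = atan 0.55 = 28.81°;  2α = 57.62°
edge 3: e_3 = (+0.72, -2.60);  n_3 = (-0.9637, -0.2669)
edge 5: e_5 = (+3.60, +0.40);  n_5 = (+0.1104, -0.9939)
∠(n_3, n_5) = 80.86°
δ = |180° − 80.86°| = 99.14°
99.14° > 2α = 57.62°  →  invalid

δ = 99.14°, invalid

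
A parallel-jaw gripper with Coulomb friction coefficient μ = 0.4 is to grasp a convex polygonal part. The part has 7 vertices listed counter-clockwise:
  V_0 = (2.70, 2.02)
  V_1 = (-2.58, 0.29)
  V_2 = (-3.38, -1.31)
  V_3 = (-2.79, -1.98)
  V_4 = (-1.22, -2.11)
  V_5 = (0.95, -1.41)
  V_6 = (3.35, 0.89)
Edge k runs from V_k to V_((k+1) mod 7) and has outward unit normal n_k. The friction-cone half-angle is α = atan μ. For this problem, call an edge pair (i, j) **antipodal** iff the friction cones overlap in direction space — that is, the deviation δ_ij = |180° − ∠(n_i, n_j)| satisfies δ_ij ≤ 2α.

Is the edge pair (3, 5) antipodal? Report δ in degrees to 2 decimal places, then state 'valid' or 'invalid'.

α = atan 0.4 = 21.80°;  2α = 43.60°
edge 3: e_3 = (+1.57, -0.13);  n_3 = (-0.0825, -0.9966)
edge 5: e_5 = (+2.40, +2.30);  n_5 = (+0.6919, -0.7220)
∠(n_3, n_5) = 48.51°
δ = |180° − 48.51°| = 131.49°
131.49° > 2α = 43.60°  →  invalid

δ = 131.49°, invalid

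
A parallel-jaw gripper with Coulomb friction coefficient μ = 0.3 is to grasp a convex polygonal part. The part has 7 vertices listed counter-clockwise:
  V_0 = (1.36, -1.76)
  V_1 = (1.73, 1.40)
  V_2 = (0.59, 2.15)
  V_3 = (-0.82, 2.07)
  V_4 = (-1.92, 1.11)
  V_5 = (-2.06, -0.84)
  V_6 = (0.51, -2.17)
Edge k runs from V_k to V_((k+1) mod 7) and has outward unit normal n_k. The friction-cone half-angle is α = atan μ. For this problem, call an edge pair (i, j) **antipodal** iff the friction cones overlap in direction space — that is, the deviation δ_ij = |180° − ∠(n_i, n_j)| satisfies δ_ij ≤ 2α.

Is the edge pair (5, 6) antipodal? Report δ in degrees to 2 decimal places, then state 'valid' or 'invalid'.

δ = 126.89°, invalid

α = atan 0.3 = 16.70°;  2α = 33.40°
edge 5: e_5 = (+2.57, -1.33);  n_5 = (-0.4596, -0.8881)
edge 6: e_6 = (+0.85, +0.41);  n_6 = (+0.4345, -0.9007)
∠(n_5, n_6) = 53.11°
δ = |180° − 53.11°| = 126.89°
126.89° > 2α = 33.40°  →  invalid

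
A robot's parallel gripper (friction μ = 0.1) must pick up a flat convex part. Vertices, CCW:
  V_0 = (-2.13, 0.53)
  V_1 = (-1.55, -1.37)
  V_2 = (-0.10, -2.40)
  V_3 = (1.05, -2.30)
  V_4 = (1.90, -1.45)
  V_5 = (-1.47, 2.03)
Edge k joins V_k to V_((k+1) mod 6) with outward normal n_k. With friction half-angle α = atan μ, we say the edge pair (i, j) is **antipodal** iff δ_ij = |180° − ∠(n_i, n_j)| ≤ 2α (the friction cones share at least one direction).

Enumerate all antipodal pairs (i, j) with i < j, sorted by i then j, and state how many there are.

count = 1; pairs: (1,4)

α = atan 0.1 = 5.71°;  2α = 11.42°
n_0 = (-0.9564, -0.2920)
n_1 = (-0.5791, -0.8153)
n_2 = (+0.0866, -0.9962)
n_3 = (+0.7071, -0.7071)
n_4 = (+0.7184, +0.6957)
n_5 = (-0.9153, +0.4027)
  (0,1): δ = 142.36°  ·
  (0,2): δ = 102.01°  ·
  (0,3): δ = 61.98°  ·
  (0,4): δ = 27.10°  ·
  (0,5): δ = 139.28°  ·
  (1,2): δ = 139.64°  ·
  (1,3): δ = 99.61°  ·
  (1,4): δ = 10.53°  ✓
  (1,5): δ = 101.64°  ·
  (2,3): δ = 139.97°  ·
  (2,4): δ = 50.89°  ·
  (2,5): δ = 61.28°  ·
  (3,4): δ = 90.92°  ·
  (3,5): δ = 21.25°  ·
  (4,5): δ = 67.83°  ·
antipodal pairs: 1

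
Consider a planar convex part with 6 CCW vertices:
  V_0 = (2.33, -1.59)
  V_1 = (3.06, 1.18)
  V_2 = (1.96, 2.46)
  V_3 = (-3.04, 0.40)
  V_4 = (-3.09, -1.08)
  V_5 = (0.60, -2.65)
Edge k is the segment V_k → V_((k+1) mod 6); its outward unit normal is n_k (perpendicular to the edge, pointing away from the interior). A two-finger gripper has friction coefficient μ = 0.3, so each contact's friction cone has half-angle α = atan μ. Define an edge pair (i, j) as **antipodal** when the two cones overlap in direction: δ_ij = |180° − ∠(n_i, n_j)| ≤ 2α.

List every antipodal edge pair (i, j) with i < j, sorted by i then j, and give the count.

count = 3; pairs: (0,3), (1,4), (2,5)

α = atan 0.3 = 16.70°;  2α = 33.40°
n_0 = (+0.9670, -0.2548)
n_1 = (+0.7584, +0.6518)
n_2 = (-0.3809, +0.9246)
n_3 = (-0.9994, +0.0338)
n_4 = (-0.3915, -0.9202)
n_5 = (+0.5224, -0.8527)
  (0,1): δ = 124.56°  ·
  (0,2): δ = 52.84°  ·
  (0,3): δ = 12.83°  ✓
  (0,4): δ = 81.72°  ·
  (0,5): δ = 136.26°  ·
  (1,2): δ = 108.28°  ·
  (1,3): δ = 42.61°  ·
  (1,4): δ = 26.28°  ✓
  (1,5): δ = 80.82°  ·
  (2,3): δ = 114.33°  ·
  (2,4): δ = 45.44°  ·
  (2,5): δ = 9.10°  ✓
  (3,4): δ = 111.11°  ·
  (3,5): δ = 56.57°  ·
  (4,5): δ = 125.45°  ·
antipodal pairs: 3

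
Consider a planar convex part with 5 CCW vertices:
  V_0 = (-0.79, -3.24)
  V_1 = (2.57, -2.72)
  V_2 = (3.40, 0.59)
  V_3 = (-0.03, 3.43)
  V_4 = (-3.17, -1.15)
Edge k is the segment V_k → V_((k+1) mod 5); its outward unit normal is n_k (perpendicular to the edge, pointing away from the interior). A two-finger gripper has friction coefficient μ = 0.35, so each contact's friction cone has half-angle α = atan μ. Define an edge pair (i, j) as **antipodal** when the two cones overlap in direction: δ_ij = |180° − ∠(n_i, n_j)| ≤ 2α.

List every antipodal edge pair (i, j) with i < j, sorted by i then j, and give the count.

α = atan 0.35 = 19.29°;  2α = 38.58°
n_0 = (+0.1529, -0.9882)
n_1 = (+0.9700, -0.2432)
n_2 = (+0.6378, +0.7702)
n_3 = (-0.8248, +0.5655)
n_4 = (-0.6598, -0.7514)
  (0,1): δ = 112.87°  ·
  (0,2): δ = 48.42°  ·
  (0,3): δ = 46.77°  ·
  (0,4): δ = 129.91°  ·
  (1,2): δ = 115.55°  ·
  (1,3): δ = 20.36°  ✓
  (1,4): δ = 62.79°  ·
  (2,3): δ = 84.81°  ·
  (2,4): δ = 1.66°  ✓
  (3,4): δ = 96.85°  ·
antipodal pairs: 2

count = 2; pairs: (1,3), (2,4)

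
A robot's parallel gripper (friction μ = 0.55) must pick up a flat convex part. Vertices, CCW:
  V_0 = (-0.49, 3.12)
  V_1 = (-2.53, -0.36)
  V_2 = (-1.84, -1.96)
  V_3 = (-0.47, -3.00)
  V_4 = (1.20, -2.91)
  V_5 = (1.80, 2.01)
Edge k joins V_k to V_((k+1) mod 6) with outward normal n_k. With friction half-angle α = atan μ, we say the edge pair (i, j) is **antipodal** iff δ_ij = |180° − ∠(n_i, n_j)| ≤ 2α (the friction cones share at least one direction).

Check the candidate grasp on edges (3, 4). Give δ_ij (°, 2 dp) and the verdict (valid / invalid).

δ = 100.04°, invalid

α = atan 0.55 = 28.81°;  2α = 57.62°
edge 3: e_3 = (+1.67, +0.09);  n_3 = (+0.0538, -0.9986)
edge 4: e_4 = (+0.60, +4.92);  n_4 = (+0.9926, -0.1211)
∠(n_3, n_4) = 79.96°
δ = |180° − 79.96°| = 100.04°
100.04° > 2α = 57.62°  →  invalid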